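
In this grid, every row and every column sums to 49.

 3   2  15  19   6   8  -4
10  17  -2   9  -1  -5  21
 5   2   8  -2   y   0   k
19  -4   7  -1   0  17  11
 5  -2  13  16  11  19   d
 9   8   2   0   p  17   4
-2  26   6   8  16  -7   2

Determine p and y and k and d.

The known cells in row 6 total 40, leaving 49 − 40 = 9 for the blank.
The known cells in row 5 total 62, leaving 49 − 62 = -13 for the blank.
The known cells in column 7 total 21, leaving 49 − 21 = 28 for the blank.
The known cells in row 3 total 41, leaving 49 − 41 = 8 for the blank.

p = 9, y = 8, k = 28, d = -13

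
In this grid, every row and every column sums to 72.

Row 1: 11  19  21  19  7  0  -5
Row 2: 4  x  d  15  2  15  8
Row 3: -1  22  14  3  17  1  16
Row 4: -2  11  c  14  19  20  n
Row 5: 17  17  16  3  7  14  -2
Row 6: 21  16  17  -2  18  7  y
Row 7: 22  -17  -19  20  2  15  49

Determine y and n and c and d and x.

y = -5, n = 11, c = -1, d = 24, x = 4

Column 2 has 19 + 22 + 11 + 17 + 16 − 17 = 68; the blank must be 72 − 68 = 4.
Row 2 has 4 + 4 + 15 + 2 + 15 + 8 = 48; the blank must be 72 − 48 = 24.
Row 6 has 21 + 16 + 17 − 2 + 18 + 7 = 77; the blank must be 72 − 77 = -5.
Column 7 has -5 + 8 + 16 − 2 − 5 + 49 = 61; the blank must be 72 − 61 = 11.
Row 4 has -2 + 11 + 14 + 19 + 20 + 11 = 73; the blank must be 72 − 73 = -1.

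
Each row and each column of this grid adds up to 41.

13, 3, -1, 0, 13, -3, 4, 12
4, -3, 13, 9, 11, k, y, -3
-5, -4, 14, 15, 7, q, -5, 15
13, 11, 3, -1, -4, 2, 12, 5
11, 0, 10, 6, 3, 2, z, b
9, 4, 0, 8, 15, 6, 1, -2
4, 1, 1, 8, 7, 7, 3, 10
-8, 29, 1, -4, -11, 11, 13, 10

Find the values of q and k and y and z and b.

Row 3: -5 − 4 + 14 + 15 + 7 − 5 + 15 = 37, so its missing entry is 41 − 37 = 4.
Column 6: -3 + 4 + 2 + 2 + 6 + 7 + 11 = 29, so its missing entry is 41 − 29 = 12.
Row 2: 4 − 3 + 13 + 9 + 11 + 12 − 3 = 43, so its missing entry is 41 − 43 = -2.
Column 7: 4 − 2 − 5 + 12 + 1 + 3 + 13 = 26, so its missing entry is 41 − 26 = 15.
Row 5: 11 + 0 + 10 + 6 + 3 + 2 + 15 = 47, so its missing entry is 41 − 47 = -6.

q = 4, k = 12, y = -2, z = 15, b = -6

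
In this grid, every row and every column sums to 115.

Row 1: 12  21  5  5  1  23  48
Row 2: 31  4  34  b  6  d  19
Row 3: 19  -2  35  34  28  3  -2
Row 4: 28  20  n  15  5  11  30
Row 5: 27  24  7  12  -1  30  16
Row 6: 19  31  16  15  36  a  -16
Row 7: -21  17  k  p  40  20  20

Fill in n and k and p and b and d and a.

Row 6 has 19 + 31 + 16 + 15 + 36 − 16 = 101; the blank must be 115 − 101 = 14.
Column 6 has 23 + 3 + 11 + 30 + 14 + 20 = 101; the blank must be 115 − 101 = 14.
Row 4 has 28 + 20 + 15 + 5 + 11 + 30 = 109; the blank must be 115 − 109 = 6.
Column 3 has 5 + 34 + 35 + 6 + 7 + 16 = 103; the blank must be 115 − 103 = 12.
Row 7 has -21 + 17 + 12 + 40 + 20 + 20 = 88; the blank must be 115 − 88 = 27.
Row 2 has 31 + 4 + 34 + 6 + 14 + 19 = 108; the blank must be 115 − 108 = 7.

n = 6, k = 12, p = 27, b = 7, d = 14, a = 14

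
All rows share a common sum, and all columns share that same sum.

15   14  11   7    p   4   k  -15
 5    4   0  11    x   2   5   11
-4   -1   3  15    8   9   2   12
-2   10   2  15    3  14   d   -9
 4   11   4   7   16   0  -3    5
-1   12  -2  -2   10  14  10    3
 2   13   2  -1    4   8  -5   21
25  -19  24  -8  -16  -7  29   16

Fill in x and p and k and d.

Rows 3 and 5 both sum to 44, so that's the common total.
Row 4: -2 + 10 + 2 + 15 + 3 + 14 − 9 = 33, so its missing entry is 44 − 33 = 11.
Row 2: 5 + 4 + 0 + 11 + 2 + 5 + 11 = 38, so its missing entry is 44 − 38 = 6.
Column 5: 6 + 8 + 3 + 16 + 10 + 4 − 16 = 31, so its missing entry is 44 − 31 = 13.
Row 1: 15 + 14 + 11 + 7 + 13 + 4 − 15 = 49, so its missing entry is 44 − 49 = -5.

x = 6, p = 13, k = -5, d = 11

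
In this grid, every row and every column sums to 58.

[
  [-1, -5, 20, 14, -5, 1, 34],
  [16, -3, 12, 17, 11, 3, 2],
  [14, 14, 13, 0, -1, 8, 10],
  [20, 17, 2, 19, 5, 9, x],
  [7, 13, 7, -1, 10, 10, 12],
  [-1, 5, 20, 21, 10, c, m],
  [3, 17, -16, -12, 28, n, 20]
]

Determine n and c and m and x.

n = 18, c = 9, m = -6, x = -14

Row 7 has 3 + 17 − 16 − 12 + 28 + 20 = 40; the blank must be 58 − 40 = 18.
Column 6 has 1 + 3 + 8 + 9 + 10 + 18 = 49; the blank must be 58 − 49 = 9.
Row 6 has -1 + 5 + 20 + 21 + 10 + 9 = 64; the blank must be 58 − 64 = -6.
Row 4 has 20 + 17 + 2 + 19 + 5 + 9 = 72; the blank must be 58 − 72 = -14.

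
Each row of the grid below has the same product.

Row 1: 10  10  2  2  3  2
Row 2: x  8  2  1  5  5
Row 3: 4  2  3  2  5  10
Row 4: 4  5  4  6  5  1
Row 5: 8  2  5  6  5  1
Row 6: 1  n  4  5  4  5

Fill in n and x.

Rows 4 and 5 each multiply to 2400, so every row has product 2400.
Row 6: 1×4×5×4×5 = 400, so the missing entry is 2400 ÷ 400 = 6.
Row 2: 8×2×1×5×5 = 400, so the missing entry is 2400 ÷ 400 = 6.

n = 6, x = 6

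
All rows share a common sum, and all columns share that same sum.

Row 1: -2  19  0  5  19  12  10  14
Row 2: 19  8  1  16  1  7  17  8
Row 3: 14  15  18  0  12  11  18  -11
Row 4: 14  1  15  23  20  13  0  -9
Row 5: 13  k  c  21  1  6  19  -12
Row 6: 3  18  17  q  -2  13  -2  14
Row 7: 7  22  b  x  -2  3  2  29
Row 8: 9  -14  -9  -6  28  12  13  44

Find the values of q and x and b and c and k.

q = 16, x = 2, b = 14, c = 21, k = 8

Rows 1 and 2 both sum to 77, so that's the common total.
The known cells in row 6 total 61, leaving 77 − 61 = 16 for the blank.
The known cells in column 4 total 75, leaving 77 − 75 = 2 for the blank.
The known cells in row 7 total 63, leaving 77 − 63 = 14 for the blank.
The known cells in column 3 total 56, leaving 77 − 56 = 21 for the blank.
The known cells in row 5 total 69, leaving 77 − 69 = 8 for the blank.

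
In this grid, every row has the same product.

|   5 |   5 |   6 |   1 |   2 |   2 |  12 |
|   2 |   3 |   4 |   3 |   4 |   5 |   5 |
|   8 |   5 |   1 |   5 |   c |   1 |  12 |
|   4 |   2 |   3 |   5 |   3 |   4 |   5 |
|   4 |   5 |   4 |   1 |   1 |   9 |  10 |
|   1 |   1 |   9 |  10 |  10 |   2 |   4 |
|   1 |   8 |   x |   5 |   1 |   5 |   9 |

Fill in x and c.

Rows 4 and 5 each multiply to 7200, so every row has product 7200.
Row 7: 1×8×5×1×5×9 = 1800, so the missing entry is 7200 ÷ 1800 = 4.
Row 3: 8×5×1×5×1×12 = 2400, so the missing entry is 7200 ÷ 2400 = 3.

x = 4, c = 3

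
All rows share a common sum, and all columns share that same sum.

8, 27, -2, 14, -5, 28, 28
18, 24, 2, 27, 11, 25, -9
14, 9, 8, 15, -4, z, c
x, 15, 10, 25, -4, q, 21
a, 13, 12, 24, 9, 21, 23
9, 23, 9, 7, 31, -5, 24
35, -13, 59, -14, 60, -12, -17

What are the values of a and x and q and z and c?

Rows 1 and 2 both sum to 98, so that's the common total.
Row 5 has 13 + 12 + 24 + 9 + 21 + 23 = 102; the blank must be 98 − 102 = -4.
Column 1 has 8 + 18 + 14 − 4 + 9 + 35 = 80; the blank must be 98 − 80 = 18.
Column 7 has 28 − 9 + 21 + 23 + 24 − 17 = 70; the blank must be 98 − 70 = 28.
Row 3 has 14 + 9 + 8 + 15 − 4 + 28 = 70; the blank must be 98 − 70 = 28.
Row 4 has 18 + 15 + 10 + 25 − 4 + 21 = 85; the blank must be 98 − 85 = 13.

a = -4, x = 18, q = 13, z = 28, c = 28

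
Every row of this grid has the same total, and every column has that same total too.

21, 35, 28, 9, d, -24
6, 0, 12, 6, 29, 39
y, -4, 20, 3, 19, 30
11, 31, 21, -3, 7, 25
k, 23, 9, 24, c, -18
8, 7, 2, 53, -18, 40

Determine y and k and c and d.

Rows 2 and 4 both sum to 92, so that's the common total.
Row 3: -4 + 20 + 3 + 19 + 30 = 68, so its missing entry is 92 − 68 = 24.
Column 1: 21 + 6 + 24 + 11 + 8 = 70, so its missing entry is 92 − 70 = 22.
Row 5: 22 + 23 + 9 + 24 − 18 = 60, so its missing entry is 92 − 60 = 32.
Row 1: 21 + 35 + 28 + 9 − 24 = 69, so its missing entry is 92 − 69 = 23.

y = 24, k = 22, c = 32, d = 23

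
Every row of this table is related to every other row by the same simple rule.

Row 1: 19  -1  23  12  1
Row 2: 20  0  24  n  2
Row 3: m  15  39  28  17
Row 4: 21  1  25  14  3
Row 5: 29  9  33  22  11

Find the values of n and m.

n = 13, m = 35

The difference between any two rows is the same in every column — this is an addition table with the headers hidden.
Row 2 minus row 1 is 0 − (-1) = 1, so its entry in column 4 is 12 + 1 = 13.
Row 3 minus row 1 is 15 − (-1) = 16, so its entry in column 1 is 19 + 16 = 35.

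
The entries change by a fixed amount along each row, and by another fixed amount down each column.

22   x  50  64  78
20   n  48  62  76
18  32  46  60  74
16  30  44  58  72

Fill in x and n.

x = 36, n = 34

Along each row the entries change by 14 per step; down each column they change by -2.
Row 1: from 22 at column 1, stepping by 14 to column 2 gives 36.
Row 2: from 20 at column 1, stepping by 14 to column 2 gives 34.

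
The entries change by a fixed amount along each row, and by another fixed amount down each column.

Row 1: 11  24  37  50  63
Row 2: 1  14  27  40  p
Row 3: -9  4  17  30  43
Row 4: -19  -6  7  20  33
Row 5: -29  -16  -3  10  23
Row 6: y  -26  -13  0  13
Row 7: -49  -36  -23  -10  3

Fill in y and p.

y = -39, p = 53

Along each row the entries change by 13 per step; down each column they change by -10.
Row 6: from -26 at column 2, stepping by 13 to column 1 gives -39.
Row 2: from 1 at column 1, stepping by 13 to column 5 gives 53.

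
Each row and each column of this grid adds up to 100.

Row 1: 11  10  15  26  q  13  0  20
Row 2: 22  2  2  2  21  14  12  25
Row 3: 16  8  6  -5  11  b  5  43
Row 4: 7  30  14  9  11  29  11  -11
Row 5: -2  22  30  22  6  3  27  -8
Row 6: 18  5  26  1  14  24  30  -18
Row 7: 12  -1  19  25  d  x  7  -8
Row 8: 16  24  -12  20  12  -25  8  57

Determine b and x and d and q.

b = 16, x = 26, d = 20, q = 5

The known cells in row 3 total 84, leaving 100 − 84 = 16 for the blank.
The known cells in row 1 total 95, leaving 100 − 95 = 5 for the blank.
The known cells in column 5 total 80, leaving 100 − 80 = 20 for the blank.
The known cells in row 7 total 74, leaving 100 − 74 = 26 for the blank.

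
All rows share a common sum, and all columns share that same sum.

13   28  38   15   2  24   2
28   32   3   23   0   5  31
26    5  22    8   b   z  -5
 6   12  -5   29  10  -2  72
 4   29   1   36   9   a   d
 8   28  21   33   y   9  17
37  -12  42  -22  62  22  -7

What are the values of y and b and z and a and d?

Rows 1 and 2 both sum to 122, so that's the common total.
Row 6: 8 + 28 + 21 + 33 + 9 + 17 = 116, so its missing entry is 122 − 116 = 6.
Column 5: 2 + 0 + 10 + 9 + 6 + 62 = 89, so its missing entry is 122 − 89 = 33.
Column 7: 2 + 31 − 5 + 72 + 17 − 7 = 110, so its missing entry is 122 − 110 = 12.
Row 5: 4 + 29 + 1 + 36 + 9 + 12 = 91, so its missing entry is 122 − 91 = 31.
Row 3: 26 + 5 + 22 + 8 + 33 − 5 = 89, so its missing entry is 122 − 89 = 33.

y = 6, b = 33, z = 33, a = 31, d = 12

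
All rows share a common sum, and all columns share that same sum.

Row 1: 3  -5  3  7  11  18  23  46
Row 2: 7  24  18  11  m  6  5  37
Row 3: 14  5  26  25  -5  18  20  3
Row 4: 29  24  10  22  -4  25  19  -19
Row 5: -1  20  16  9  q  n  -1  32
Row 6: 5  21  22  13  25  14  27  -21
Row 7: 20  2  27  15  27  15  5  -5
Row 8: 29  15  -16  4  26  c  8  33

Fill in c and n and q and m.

Rows 1 and 3 both sum to 106, so that's the common total.
Row 8 has 29 + 15 − 16 + 4 + 26 + 8 + 33 = 99; the blank must be 106 − 99 = 7.
Column 6 has 18 + 6 + 18 + 25 + 14 + 15 + 7 = 103; the blank must be 106 − 103 = 3.
Row 2 has 7 + 24 + 18 + 11 + 6 + 5 + 37 = 108; the blank must be 106 − 108 = -2.
Row 5 has -1 + 20 + 16 + 9 + 3 − 1 + 32 = 78; the blank must be 106 − 78 = 28.

c = 7, n = 3, q = 28, m = -2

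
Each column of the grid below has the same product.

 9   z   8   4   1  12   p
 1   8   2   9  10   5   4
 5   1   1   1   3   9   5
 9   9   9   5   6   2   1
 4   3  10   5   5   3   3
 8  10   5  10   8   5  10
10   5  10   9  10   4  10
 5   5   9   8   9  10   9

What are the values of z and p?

z = 12, p = 12

Columns 3 and 6 each multiply to 648000, so every column has product 648000.
Column 2: 8×1×9×3×10×5×5 = 54000, so the missing entry is 648000 ÷ 54000 = 12.
Column 7: 4×5×1×3×10×10×9 = 54000, so the missing entry is 648000 ÷ 54000 = 12.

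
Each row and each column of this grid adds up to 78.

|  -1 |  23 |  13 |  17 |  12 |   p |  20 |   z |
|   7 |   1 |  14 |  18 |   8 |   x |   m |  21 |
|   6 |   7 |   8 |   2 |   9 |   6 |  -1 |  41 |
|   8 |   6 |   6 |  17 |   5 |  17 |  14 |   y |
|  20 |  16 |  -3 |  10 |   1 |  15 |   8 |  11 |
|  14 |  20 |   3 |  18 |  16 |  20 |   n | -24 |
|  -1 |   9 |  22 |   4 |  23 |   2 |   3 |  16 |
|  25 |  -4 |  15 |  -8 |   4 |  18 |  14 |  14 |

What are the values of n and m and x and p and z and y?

The known cells in row 4 total 73, leaving 78 − 73 = 5 for the blank.
The known cells in column 8 total 84, leaving 78 − 84 = -6 for the blank.
The known cells in row 6 total 67, leaving 78 − 67 = 11 for the blank.
The known cells in row 1 total 78, leaving 78 − 78 = 0 for the blank.
The known cells in column 6 total 78, leaving 78 − 78 = 0 for the blank.
The known cells in row 2 total 69, leaving 78 − 69 = 9 for the blank.

n = 11, m = 9, x = 0, p = 0, z = -6, y = 5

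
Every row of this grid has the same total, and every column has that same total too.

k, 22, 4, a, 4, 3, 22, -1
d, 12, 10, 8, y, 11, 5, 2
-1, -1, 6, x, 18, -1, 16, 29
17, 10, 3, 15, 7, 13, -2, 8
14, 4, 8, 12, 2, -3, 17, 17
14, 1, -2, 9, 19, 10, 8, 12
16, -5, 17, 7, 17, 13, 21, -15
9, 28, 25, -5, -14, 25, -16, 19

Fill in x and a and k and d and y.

Rows 4 and 5 both sum to 71, so that's the common total.
The known cells in column 5 total 53, leaving 71 − 53 = 18 for the blank.
The known cells in row 3 total 66, leaving 71 − 66 = 5 for the blank.
The known cells in column 4 total 51, leaving 71 − 51 = 20 for the blank.
The known cells in row 1 total 74, leaving 71 − 74 = -3 for the blank.
The known cells in row 2 total 66, leaving 71 − 66 = 5 for the blank.

x = 5, a = 20, k = -3, d = 5, y = 18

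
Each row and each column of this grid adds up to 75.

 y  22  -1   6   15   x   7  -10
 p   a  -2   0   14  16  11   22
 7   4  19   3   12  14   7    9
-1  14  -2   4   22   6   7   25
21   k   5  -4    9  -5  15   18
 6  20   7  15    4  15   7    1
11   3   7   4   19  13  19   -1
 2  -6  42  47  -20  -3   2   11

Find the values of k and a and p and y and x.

Column 6 has 16 + 14 + 6 − 5 + 15 + 13 − 3 = 56; the blank must be 75 − 56 = 19.
Row 1 has 22 − 1 + 6 + 15 + 19 + 7 − 10 = 58; the blank must be 75 − 58 = 17.
Column 1 has 17 + 7 − 1 + 21 + 6 + 11 + 2 = 63; the blank must be 75 − 63 = 12.
Row 2 has 12 − 2 + 0 + 14 + 16 + 11 + 22 = 73; the blank must be 75 − 73 = 2.
Row 5 has 21 + 5 − 4 + 9 − 5 + 15 + 18 = 59; the blank must be 75 − 59 = 16.

k = 16, a = 2, p = 12, y = 17, x = 19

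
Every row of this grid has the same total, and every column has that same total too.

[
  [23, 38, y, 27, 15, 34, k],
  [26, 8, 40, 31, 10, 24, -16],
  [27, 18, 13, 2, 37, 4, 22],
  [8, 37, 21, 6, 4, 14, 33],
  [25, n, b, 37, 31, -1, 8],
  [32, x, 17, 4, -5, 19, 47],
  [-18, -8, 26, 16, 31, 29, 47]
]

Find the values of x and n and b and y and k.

x = 9, n = 21, b = 2, y = 4, k = -18

Rows 2 and 3 both sum to 123, so that's the common total.
Row 6 has 32 + 17 + 4 − 5 + 19 + 47 = 114; the blank must be 123 − 114 = 9.
Column 7 has -16 + 22 + 33 + 8 + 47 + 47 = 141; the blank must be 123 − 141 = -18.
Row 1 has 23 + 38 + 27 + 15 + 34 − 18 = 119; the blank must be 123 − 119 = 4.
Column 3 has 4 + 40 + 13 + 21 + 17 + 26 = 121; the blank must be 123 − 121 = 2.
Row 5 has 25 + 2 + 37 + 31 − 1 + 8 = 102; the blank must be 123 − 102 = 21.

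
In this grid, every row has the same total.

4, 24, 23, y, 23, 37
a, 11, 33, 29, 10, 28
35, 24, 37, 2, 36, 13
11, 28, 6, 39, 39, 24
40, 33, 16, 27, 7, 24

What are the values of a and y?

Rows 3 and 5 both add up to 147, so every row sums to 147.
Row 2: 11 + 33 + 29 + 10 + 28 = 111, so the missing entry is 147 − 111 = 36.
Row 1: 4 + 24 + 23 + 23 + 37 = 111, so the missing entry is 147 − 111 = 36.

a = 36, y = 36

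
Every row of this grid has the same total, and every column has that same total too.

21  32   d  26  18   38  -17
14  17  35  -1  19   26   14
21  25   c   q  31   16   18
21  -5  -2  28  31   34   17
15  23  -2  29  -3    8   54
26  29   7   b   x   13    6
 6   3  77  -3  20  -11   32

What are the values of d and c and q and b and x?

d = 6, c = 3, q = 10, b = 35, x = 8

Rows 2 and 4 both sum to 124, so that's the common total.
Column 5 has 18 + 19 + 31 + 31 − 3 + 20 = 116; the blank must be 124 − 116 = 8.
Row 1 has 21 + 32 + 26 + 18 + 38 − 17 = 118; the blank must be 124 − 118 = 6.
Column 3 has 6 + 35 − 2 − 2 + 7 + 77 = 121; the blank must be 124 − 121 = 3.
Row 3 has 21 + 25 + 3 + 31 + 16 + 18 = 114; the blank must be 124 − 114 = 10.
Row 6 has 26 + 29 + 7 + 8 + 13 + 6 = 89; the blank must be 124 − 89 = 35.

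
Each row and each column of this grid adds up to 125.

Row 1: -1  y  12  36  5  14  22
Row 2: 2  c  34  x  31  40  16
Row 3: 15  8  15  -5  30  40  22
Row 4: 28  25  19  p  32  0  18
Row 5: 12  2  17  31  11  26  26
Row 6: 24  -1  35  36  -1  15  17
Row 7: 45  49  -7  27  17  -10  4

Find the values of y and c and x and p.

y = 37, c = 5, x = -3, p = 3

Row 1: -1 + 12 + 36 + 5 + 14 + 22 = 88, so its missing entry is 125 − 88 = 37.
Column 2: 37 + 8 + 25 + 2 − 1 + 49 = 120, so its missing entry is 125 − 120 = 5.
Row 4: 28 + 25 + 19 + 32 + 0 + 18 = 122, so its missing entry is 125 − 122 = 3.
Row 2: 2 + 5 + 34 + 31 + 40 + 16 = 128, so its missing entry is 125 − 128 = -3.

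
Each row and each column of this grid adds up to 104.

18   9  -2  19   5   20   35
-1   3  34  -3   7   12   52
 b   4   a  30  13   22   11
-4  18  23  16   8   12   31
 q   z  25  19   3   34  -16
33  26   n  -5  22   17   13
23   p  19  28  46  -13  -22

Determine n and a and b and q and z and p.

The known cells in row 7 total 81, leaving 104 − 81 = 23 for the blank.
The known cells in column 2 total 83, leaving 104 − 83 = 21 for the blank.
The known cells in row 5 total 86, leaving 104 − 86 = 18 for the blank.
The known cells in column 1 total 87, leaving 104 − 87 = 17 for the blank.
The known cells in row 3 total 97, leaving 104 − 97 = 7 for the blank.
The known cells in row 6 total 106, leaving 104 − 106 = -2 for the blank.

n = -2, a = 7, b = 17, q = 18, z = 21, p = 23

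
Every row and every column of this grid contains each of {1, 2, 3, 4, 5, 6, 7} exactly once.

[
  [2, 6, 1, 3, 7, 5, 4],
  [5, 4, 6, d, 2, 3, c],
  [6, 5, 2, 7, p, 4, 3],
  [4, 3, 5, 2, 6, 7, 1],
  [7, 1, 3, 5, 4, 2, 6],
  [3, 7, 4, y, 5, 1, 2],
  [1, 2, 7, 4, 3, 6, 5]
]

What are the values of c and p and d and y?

For row 6, column 4: row 6 already has {1, 2, 3, 4, 5, 7}; that leaves 6.
For row 2, column 7: column 7 already has {1, 2, 3, 4, 5, 6}; that leaves 7.
At (row 3, col 5): row 3 already has {2, 3, 4, 5, 6, 7}, so the value is 1.
For row 2, column 4: row 2 already has {2, 3, 4, 5, 6, 7}; that leaves 1.

c = 7, p = 1, d = 1, y = 6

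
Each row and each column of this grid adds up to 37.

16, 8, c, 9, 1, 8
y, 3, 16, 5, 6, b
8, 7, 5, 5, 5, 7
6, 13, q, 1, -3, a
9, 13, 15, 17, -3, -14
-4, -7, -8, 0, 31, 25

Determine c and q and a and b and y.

c = -5, q = 14, a = 6, b = 5, y = 2

Row 1: 16 + 8 + 9 + 1 + 8 = 42, so its missing entry is 37 − 42 = -5.
Column 1: 16 + 8 + 6 + 9 − 4 = 35, so its missing entry is 37 − 35 = 2.
Row 2: 2 + 3 + 16 + 5 + 6 = 32, so its missing entry is 37 − 32 = 5.
Column 3: -5 + 16 + 5 + 15 − 8 = 23, so its missing entry is 37 − 23 = 14.
Row 4: 6 + 13 + 14 + 1 − 3 = 31, so its missing entry is 37 − 31 = 6.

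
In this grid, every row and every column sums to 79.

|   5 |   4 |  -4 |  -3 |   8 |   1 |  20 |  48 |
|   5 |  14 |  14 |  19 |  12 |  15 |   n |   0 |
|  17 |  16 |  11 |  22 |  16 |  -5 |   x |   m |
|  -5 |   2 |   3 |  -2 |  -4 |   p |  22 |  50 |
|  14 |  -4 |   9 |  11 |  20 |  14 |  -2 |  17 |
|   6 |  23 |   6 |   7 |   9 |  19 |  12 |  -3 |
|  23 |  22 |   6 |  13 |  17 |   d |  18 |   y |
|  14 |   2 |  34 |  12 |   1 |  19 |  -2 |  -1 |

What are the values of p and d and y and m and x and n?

Row 2 has 5 + 14 + 14 + 19 + 12 + 15 + 0 = 79; the blank must be 79 − 79 = 0.
Column 7 has 20 + 0 + 22 − 2 + 12 + 18 − 2 = 68; the blank must be 79 − 68 = 11.
Row 3 has 17 + 16 + 11 + 22 + 16 − 5 + 11 = 88; the blank must be 79 − 88 = -9.
Column 8 has 48 + 0 − 9 + 50 + 17 − 3 − 1 = 102; the blank must be 79 − 102 = -23.
Row 7 has 23 + 22 + 6 + 13 + 17 + 18 − 23 = 76; the blank must be 79 − 76 = 3.
Row 4 has -5 + 2 + 3 − 2 − 4 + 22 + 50 = 66; the blank must be 79 − 66 = 13.

p = 13, d = 3, y = -23, m = -9, x = 11, n = 0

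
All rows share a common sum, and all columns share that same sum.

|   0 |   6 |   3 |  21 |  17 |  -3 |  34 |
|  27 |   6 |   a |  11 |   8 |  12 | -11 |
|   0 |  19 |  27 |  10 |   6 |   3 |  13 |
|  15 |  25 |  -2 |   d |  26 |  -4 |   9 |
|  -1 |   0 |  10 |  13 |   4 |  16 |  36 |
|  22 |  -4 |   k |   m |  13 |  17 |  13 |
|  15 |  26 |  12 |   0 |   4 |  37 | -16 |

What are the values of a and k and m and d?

Rows 1 and 3 both sum to 78, so that's the common total.
Row 2: 27 + 6 + 11 + 8 + 12 − 11 = 53, so its missing entry is 78 − 53 = 25.
Row 4: 15 + 25 − 2 + 26 − 4 + 9 = 69, so its missing entry is 78 − 69 = 9.
Column 4: 21 + 11 + 10 + 9 + 13 + 0 = 64, so its missing entry is 78 − 64 = 14.
Row 6: 22 − 4 + 14 + 13 + 17 + 13 = 75, so its missing entry is 78 − 75 = 3.

a = 25, k = 3, m = 14, d = 9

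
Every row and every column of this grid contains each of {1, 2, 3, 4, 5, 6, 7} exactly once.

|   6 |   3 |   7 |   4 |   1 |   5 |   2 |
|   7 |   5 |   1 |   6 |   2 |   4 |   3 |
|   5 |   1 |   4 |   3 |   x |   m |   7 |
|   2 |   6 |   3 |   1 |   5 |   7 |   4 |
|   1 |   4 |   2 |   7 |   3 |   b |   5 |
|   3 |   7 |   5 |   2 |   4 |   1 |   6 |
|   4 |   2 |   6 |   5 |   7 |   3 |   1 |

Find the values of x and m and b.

Cell (5,6): row 5 already has {1, 2, 3, 4, 5, 7} → 6.
For row 3, column 6: column 6 already has {1, 3, 4, 5, 6, 7}; that leaves 2.
For row 3, column 5: row 3 already has {1, 2, 3, 4, 5, 7}; that leaves 6.

x = 6, m = 2, b = 6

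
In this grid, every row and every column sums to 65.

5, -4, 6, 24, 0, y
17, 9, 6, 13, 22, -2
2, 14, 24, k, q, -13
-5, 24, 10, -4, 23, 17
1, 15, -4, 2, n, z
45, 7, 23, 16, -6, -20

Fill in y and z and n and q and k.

y = 34, z = 49, n = 2, q = 24, k = 14

Column 4: 24 + 13 − 4 + 2 + 16 = 51, so its missing entry is 65 − 51 = 14.
Row 3: 2 + 14 + 24 + 14 − 13 = 41, so its missing entry is 65 − 41 = 24.
Column 5: 0 + 22 + 24 + 23 − 6 = 63, so its missing entry is 65 − 63 = 2.
Row 5: 1 + 15 − 4 + 2 + 2 = 16, so its missing entry is 65 − 16 = 49.
Row 1: 5 − 4 + 6 + 24 + 0 = 31, so its missing entry is 65 − 31 = 34.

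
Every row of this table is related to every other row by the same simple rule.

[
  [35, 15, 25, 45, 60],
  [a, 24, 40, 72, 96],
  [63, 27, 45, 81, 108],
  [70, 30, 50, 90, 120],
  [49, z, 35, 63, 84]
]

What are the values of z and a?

Each row is a constant multiple of every other row — this is a multiplication table with the headers hidden.
Row 5 is 35/25 = 7/5 times row 1, so its entry in column 2 is 15 × 7/5 = 21.
Row 2 is 40/25 = 8/5 times row 1, so its entry in column 1 is 35 × 8/5 = 56.

z = 21, a = 56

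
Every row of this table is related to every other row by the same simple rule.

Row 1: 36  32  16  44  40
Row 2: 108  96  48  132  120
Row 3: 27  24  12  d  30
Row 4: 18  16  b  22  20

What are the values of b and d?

Each row is a constant multiple of every other row — this is a multiplication table with the headers hidden.
Row 4 is 18/36 = 1/2 times row 1, so its entry in column 3 is 16 × 1/2 = 8.
Row 3 is 27/36 = 3/4 times row 1, so its entry in column 4 is 44 × 3/4 = 33.

b = 8, d = 33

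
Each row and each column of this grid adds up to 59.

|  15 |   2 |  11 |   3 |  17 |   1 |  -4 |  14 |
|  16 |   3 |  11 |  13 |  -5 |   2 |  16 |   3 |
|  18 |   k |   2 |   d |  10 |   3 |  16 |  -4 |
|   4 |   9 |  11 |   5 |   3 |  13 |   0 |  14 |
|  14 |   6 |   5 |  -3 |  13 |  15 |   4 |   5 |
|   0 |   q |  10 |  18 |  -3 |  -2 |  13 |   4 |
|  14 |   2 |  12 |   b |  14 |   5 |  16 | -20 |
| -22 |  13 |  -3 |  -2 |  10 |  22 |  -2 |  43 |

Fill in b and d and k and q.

b = 16, d = 9, k = 5, q = 19

Row 6 has 0 + 10 + 18 − 3 − 2 + 13 + 4 = 40; the blank must be 59 − 40 = 19.
Row 7 has 14 + 2 + 12 + 14 + 5 + 16 − 20 = 43; the blank must be 59 − 43 = 16.
Column 4 has 3 + 13 + 5 − 3 + 18 + 16 − 2 = 50; the blank must be 59 − 50 = 9.
Row 3 has 18 + 2 + 9 + 10 + 3 + 16 − 4 = 54; the blank must be 59 − 54 = 5.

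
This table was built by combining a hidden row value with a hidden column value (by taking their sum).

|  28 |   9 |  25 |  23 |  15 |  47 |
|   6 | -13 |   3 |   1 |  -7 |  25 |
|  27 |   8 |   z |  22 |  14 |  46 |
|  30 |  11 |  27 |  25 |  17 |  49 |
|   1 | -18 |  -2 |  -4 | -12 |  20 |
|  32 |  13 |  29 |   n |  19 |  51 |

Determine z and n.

z = 24, n = 27

The difference between any two rows is the same in every column — this is an addition table with the headers hidden.
Row 3 minus row 1 is 46 − 47 = -1, so its entry in column 3 is 25 + (-1) = 24.
Row 6 minus row 1 is 51 − 47 = 4, so its entry in column 4 is 23 + 4 = 27.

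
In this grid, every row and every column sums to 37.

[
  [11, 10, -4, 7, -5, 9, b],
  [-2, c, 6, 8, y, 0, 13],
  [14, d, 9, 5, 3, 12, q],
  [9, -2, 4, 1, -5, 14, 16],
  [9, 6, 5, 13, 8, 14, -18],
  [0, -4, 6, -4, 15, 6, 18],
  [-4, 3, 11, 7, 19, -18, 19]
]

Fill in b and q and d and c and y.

b = 9, q = -20, d = 14, c = 10, y = 2

Column 5 has -5 + 3 − 5 + 8 + 15 + 19 = 35; the blank must be 37 − 35 = 2.
Row 2 has -2 + 6 + 8 + 2 + 0 + 13 = 27; the blank must be 37 − 27 = 10.
Column 2 has 10 + 10 − 2 + 6 − 4 + 3 = 23; the blank must be 37 − 23 = 14.
Row 1 has 11 + 10 − 4 + 7 − 5 + 9 = 28; the blank must be 37 − 28 = 9.
Row 3 has 14 + 14 + 9 + 5 + 3 + 12 = 57; the blank must be 37 − 57 = -20.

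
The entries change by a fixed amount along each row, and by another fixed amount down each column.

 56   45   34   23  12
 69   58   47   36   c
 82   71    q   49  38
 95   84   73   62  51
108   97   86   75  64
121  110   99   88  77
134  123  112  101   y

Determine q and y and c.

q = 60, y = 90, c = 25

Along each row the entries change by -11 per step; down each column they change by 13.
Row 3: from 82 at column 1, stepping by -11 to column 3 gives 60.
Row 7: from 134 at column 1, stepping by -11 to column 5 gives 90.
Row 2: from 69 at column 1, stepping by -11 to column 5 gives 25.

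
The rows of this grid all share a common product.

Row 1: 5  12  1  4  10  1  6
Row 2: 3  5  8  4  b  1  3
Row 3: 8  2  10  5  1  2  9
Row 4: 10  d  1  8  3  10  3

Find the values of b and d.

b = 10, d = 2

Rows 1 and 3 each multiply to 14400, so every row has product 14400.
Row 2: 3×5×8×4×1×3 = 1440, so the missing entry is 14400 ÷ 1440 = 10.
Row 4: 10×1×8×3×10×3 = 7200, so the missing entry is 14400 ÷ 7200 = 2.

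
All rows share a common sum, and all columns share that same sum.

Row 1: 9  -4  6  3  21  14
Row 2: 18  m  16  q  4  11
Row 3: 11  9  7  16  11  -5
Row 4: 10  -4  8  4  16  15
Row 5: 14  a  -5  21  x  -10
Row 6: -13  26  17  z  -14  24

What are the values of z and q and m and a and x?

Rows 1 and 3 both sum to 49, so that's the common total.
Column 5 has 21 + 4 + 11 + 16 − 14 = 38; the blank must be 49 − 38 = 11.
Row 5 has 14 − 5 + 21 + 11 − 10 = 31; the blank must be 49 − 31 = 18.
Column 2 has -4 + 9 − 4 + 18 + 26 = 45; the blank must be 49 − 45 = 4.
Row 6 has -13 + 26 + 17 − 14 + 24 = 40; the blank must be 49 − 40 = 9.
Row 2 has 18 + 4 + 16 + 4 + 11 = 53; the blank must be 49 − 53 = -4.

z = 9, q = -4, m = 4, a = 18, x = 11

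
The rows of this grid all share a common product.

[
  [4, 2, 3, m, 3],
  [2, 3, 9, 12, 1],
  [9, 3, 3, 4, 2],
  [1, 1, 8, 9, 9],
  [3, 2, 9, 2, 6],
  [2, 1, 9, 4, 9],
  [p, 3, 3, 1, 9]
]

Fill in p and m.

Rows 2 and 3 each multiply to 648, so every row has product 648.
Row 7: 3×3×1×9 = 81, so the missing entry is 648 ÷ 81 = 8.
Row 1: 4×2×3×3 = 72, so the missing entry is 648 ÷ 72 = 9.

p = 8, m = 9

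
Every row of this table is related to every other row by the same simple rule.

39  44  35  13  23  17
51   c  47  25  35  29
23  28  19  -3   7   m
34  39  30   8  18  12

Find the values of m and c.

The difference between any two rows is the same in every column — this is an addition table with the headers hidden.
Row 3 minus row 1 is 23 − 39 = -16, so its entry in column 6 is 17 + (-16) = 1.
Row 2 minus row 1 is 51 − 39 = 12, so its entry in column 2 is 44 + 12 = 56.

m = 1, c = 56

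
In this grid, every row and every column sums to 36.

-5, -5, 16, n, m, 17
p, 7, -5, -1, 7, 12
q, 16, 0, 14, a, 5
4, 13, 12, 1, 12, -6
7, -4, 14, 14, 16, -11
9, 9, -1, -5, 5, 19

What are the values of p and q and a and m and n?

p = 16, q = 5, a = -4, m = 0, n = 13

The known cells in column 4 total 23, leaving 36 − 23 = 13 for the blank.
The known cells in row 1 total 36, leaving 36 − 36 = 0 for the blank.
The known cells in column 5 total 40, leaving 36 − 40 = -4 for the blank.
The known cells in row 3 total 31, leaving 36 − 31 = 5 for the blank.
The known cells in row 2 total 20, leaving 36 − 20 = 16 for the blank.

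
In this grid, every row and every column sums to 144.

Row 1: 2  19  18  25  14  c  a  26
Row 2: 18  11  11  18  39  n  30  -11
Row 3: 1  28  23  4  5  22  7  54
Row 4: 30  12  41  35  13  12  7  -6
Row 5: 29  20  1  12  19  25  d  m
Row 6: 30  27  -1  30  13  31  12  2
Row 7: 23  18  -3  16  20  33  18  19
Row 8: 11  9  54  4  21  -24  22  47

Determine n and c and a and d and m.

Row 2 has 18 + 11 + 11 + 18 + 39 + 30 − 11 = 116; the blank must be 144 − 116 = 28.
Column 6 has 28 + 22 + 12 + 25 + 31 + 33 − 24 = 127; the blank must be 144 − 127 = 17.
Row 1 has 2 + 19 + 18 + 25 + 14 + 17 + 26 = 121; the blank must be 144 − 121 = 23.
Column 7 has 23 + 30 + 7 + 7 + 12 + 18 + 22 = 119; the blank must be 144 − 119 = 25.
Row 5 has 29 + 20 + 1 + 12 + 19 + 25 + 25 = 131; the blank must be 144 − 131 = 13.

n = 28, c = 17, a = 23, d = 25, m = 13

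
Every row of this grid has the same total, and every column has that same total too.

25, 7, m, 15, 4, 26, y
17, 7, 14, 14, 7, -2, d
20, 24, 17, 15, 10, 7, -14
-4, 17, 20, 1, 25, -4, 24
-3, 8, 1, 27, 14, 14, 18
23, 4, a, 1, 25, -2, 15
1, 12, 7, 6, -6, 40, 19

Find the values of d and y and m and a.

d = 22, y = -5, m = 7, a = 13

Rows 3 and 4 both sum to 79, so that's the common total.
Row 6: 23 + 4 + 1 + 25 − 2 + 15 = 66, so its missing entry is 79 − 66 = 13.
Row 2: 17 + 7 + 14 + 14 + 7 − 2 = 57, so its missing entry is 79 − 57 = 22.
Column 3: 14 + 17 + 20 + 1 + 13 + 7 = 72, so its missing entry is 79 − 72 = 7.
Row 1: 25 + 7 + 7 + 15 + 4 + 26 = 84, so its missing entry is 79 − 84 = -5.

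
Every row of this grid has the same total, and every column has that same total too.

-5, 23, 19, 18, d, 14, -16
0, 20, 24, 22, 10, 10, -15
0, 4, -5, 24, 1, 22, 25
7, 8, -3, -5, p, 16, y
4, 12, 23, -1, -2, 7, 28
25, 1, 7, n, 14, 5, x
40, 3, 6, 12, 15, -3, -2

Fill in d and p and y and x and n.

d = 18, p = 15, y = 33, x = 18, n = 1

Rows 2 and 3 both sum to 71, so that's the common total.
The known cells in row 1 total 53, leaving 71 − 53 = 18 for the blank.
The known cells in column 5 total 56, leaving 71 − 56 = 15 for the blank.
The known cells in row 4 total 38, leaving 71 − 38 = 33 for the blank.
The known cells in column 7 total 53, leaving 71 − 53 = 18 for the blank.
The known cells in row 6 total 70, leaving 71 − 70 = 1 for the blank.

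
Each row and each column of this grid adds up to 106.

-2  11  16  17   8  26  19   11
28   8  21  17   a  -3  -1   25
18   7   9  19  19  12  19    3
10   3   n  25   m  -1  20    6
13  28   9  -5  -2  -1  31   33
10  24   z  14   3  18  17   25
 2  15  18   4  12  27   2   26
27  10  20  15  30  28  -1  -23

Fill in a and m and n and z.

Row 2: 28 + 8 + 21 + 17 − 3 − 1 + 25 = 95, so its missing entry is 106 − 95 = 11.
Column 5: 8 + 11 + 19 − 2 + 3 + 12 + 30 = 81, so its missing entry is 106 − 81 = 25.
Row 4: 10 + 3 + 25 + 25 − 1 + 20 + 6 = 88, so its missing entry is 106 − 88 = 18.
Row 6: 10 + 24 + 14 + 3 + 18 + 17 + 25 = 111, so its missing entry is 106 − 111 = -5.

a = 11, m = 25, n = 18, z = -5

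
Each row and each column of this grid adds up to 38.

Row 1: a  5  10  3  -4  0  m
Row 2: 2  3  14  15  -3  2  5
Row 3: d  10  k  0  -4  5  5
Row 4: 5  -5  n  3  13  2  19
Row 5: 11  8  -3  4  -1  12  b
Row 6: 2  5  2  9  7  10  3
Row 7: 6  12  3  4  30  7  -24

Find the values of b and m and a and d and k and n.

b = 7, m = 23, a = 1, d = 11, k = 11, n = 1

The known cells in row 5 total 31, leaving 38 − 31 = 7 for the blank.
The known cells in column 7 total 15, leaving 38 − 15 = 23 for the blank.
The known cells in row 1 total 37, leaving 38 − 37 = 1 for the blank.
The known cells in column 1 total 27, leaving 38 − 27 = 11 for the blank.
The known cells in row 3 total 27, leaving 38 − 27 = 11 for the blank.
The known cells in row 4 total 37, leaving 38 − 37 = 1 for the blank.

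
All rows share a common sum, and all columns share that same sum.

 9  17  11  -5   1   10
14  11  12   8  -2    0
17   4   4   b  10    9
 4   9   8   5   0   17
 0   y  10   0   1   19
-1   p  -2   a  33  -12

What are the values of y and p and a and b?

Rows 1 and 2 both sum to 43, so that's the common total.
Row 3 has 17 + 4 + 4 + 10 + 9 = 44; the blank must be 43 − 44 = -1.
Column 4 has -5 + 8 − 1 + 5 + 0 = 7; the blank must be 43 − 7 = 36.
Row 5 has 0 + 10 + 0 + 1 + 19 = 30; the blank must be 43 − 30 = 13.
Row 6 has -1 − 2 + 36 + 33 − 12 = 54; the blank must be 43 − 54 = -11.

y = 13, p = -11, a = 36, b = -1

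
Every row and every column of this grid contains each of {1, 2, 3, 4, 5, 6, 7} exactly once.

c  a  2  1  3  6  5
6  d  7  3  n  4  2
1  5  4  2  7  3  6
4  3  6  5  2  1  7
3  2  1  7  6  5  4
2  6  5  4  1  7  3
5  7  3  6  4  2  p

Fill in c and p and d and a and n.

Cell (1,1): column 1 already has {1, 2, 3, 4, 5, 6} → 7.
At (row 1, col 2): row 1 already has {1, 2, 3, 5, 6, 7}, so the value is 4.
For row 2, column 2: column 2 already has {2, 3, 4, 5, 6, 7}; that leaves 1.
Cell (2,5): row 2 already has {1, 2, 3, 4, 6, 7} → 5.
At (row 7, col 7): row 7 already has {2, 3, 4, 5, 6, 7}, so the value is 1.

c = 7, p = 1, d = 1, a = 4, n = 5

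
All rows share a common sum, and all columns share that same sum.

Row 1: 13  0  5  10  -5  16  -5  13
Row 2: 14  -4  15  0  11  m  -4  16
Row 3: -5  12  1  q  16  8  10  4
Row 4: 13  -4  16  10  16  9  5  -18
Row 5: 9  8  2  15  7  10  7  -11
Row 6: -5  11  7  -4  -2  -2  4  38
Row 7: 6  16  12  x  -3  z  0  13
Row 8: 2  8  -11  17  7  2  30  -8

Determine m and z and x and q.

Rows 1 and 4 both sum to 47, so that's the common total.
Row 3 has -5 + 12 + 1 + 16 + 8 + 10 + 4 = 46; the blank must be 47 − 46 = 1.
Column 4 has 10 + 0 + 1 + 10 + 15 − 4 + 17 = 49; the blank must be 47 − 49 = -2.
Row 7 has 6 + 16 + 12 − 2 − 3 + 0 + 13 = 42; the blank must be 47 − 42 = 5.
Row 2 has 14 − 4 + 15 + 0 + 11 − 4 + 16 = 48; the blank must be 47 − 48 = -1.

m = -1, z = 5, x = -2, q = 1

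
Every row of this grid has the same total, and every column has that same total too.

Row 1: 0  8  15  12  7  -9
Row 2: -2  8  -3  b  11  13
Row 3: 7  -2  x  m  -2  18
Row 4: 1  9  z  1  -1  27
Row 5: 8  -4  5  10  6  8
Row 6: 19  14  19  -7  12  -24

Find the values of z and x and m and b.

Rows 1 and 5 both sum to 33, so that's the common total.
Row 4 has 1 + 9 + 1 − 1 + 27 = 37; the blank must be 33 − 37 = -4.
Row 2 has -2 + 8 − 3 + 11 + 13 = 27; the blank must be 33 − 27 = 6.
Column 4 has 12 + 6 + 1 + 10 − 7 = 22; the blank must be 33 − 22 = 11.
Row 3 has 7 − 2 + 11 − 2 + 18 = 32; the blank must be 33 − 32 = 1.

z = -4, x = 1, m = 11, b = 6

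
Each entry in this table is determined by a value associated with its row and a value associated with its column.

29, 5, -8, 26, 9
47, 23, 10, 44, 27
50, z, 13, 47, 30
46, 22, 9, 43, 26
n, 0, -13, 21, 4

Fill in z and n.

The difference between any two rows is the same in every column — this is an addition table with the headers hidden.
Row 3 minus row 1 is 47 − 26 = 21, so its entry in column 2 is 5 + 21 = 26.
Row 5 minus row 1 is 21 − 26 = -5, so its entry in column 1 is 29 + (-5) = 24.

z = 26, n = 24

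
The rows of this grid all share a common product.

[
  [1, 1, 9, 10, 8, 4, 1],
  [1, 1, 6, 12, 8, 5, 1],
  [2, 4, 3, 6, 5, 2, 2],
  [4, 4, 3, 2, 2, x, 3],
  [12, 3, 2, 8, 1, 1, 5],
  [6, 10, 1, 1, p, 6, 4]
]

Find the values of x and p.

Rows 2 and 5 each multiply to 2880, so every row has product 2880.
Row 4: 4×4×3×2×2×3 = 576, so the missing entry is 2880 ÷ 576 = 5.
Row 6: 6×10×1×1×6×4 = 1440, so the missing entry is 2880 ÷ 1440 = 2.

x = 5, p = 2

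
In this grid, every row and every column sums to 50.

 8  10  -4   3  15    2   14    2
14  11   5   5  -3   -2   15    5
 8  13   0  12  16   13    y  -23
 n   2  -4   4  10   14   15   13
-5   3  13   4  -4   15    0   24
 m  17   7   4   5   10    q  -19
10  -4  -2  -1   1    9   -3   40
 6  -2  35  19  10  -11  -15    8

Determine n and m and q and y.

n = -4, m = 13, q = 13, y = 11

Row 3: 8 + 13 + 0 + 12 + 16 + 13 − 23 = 39, so its missing entry is 50 − 39 = 11.
Column 7: 14 + 15 + 11 + 15 + 0 − 3 − 15 = 37, so its missing entry is 50 − 37 = 13.
Row 6: 17 + 7 + 4 + 5 + 10 + 13 − 19 = 37, so its missing entry is 50 − 37 = 13.
Row 4: 2 − 4 + 4 + 10 + 14 + 15 + 13 = 54, so its missing entry is 50 − 54 = -4.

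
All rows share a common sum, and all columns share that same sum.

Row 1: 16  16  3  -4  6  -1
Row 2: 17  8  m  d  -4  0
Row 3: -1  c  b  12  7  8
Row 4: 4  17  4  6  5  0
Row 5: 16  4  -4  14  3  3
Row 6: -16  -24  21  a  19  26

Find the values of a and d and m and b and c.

a = 10, d = -2, m = 17, b = -5, c = 15

Rows 1 and 4 both sum to 36, so that's the common total.
Column 2: 16 + 8 + 17 + 4 − 24 = 21, so its missing entry is 36 − 21 = 15.
Row 3: -1 + 15 + 12 + 7 + 8 = 41, so its missing entry is 36 − 41 = -5.
Column 3: 3 − 5 + 4 − 4 + 21 = 19, so its missing entry is 36 − 19 = 17.
Row 6: -16 − 24 + 21 + 19 + 26 = 26, so its missing entry is 36 − 26 = 10.
Row 2: 17 + 8 + 17 − 4 + 0 = 38, so its missing entry is 36 − 38 = -2.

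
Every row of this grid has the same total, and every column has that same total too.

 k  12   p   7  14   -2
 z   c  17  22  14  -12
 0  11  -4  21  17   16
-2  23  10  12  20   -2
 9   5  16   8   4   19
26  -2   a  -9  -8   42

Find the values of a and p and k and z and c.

a = 12, p = 10, k = 20, z = 8, c = 12

Rows 3 and 4 both sum to 61, so that's the common total.
Column 2: 12 + 11 + 23 + 5 − 2 = 49, so its missing entry is 61 − 49 = 12.
Row 2: 12 + 17 + 22 + 14 − 12 = 53, so its missing entry is 61 − 53 = 8.
Column 1: 8 + 0 − 2 + 9 + 26 = 41, so its missing entry is 61 − 41 = 20.
Row 1: 20 + 12 + 7 + 14 − 2 = 51, so its missing entry is 61 − 51 = 10.
Row 6: 26 − 2 − 9 − 8 + 42 = 49, so its missing entry is 61 − 49 = 12.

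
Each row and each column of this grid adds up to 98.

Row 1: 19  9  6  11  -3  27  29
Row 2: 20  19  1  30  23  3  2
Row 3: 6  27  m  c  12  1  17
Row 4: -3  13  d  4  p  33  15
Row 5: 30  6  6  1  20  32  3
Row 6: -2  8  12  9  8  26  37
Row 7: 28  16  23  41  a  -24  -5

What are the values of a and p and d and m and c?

Row 7 has 28 + 16 + 23 + 41 − 24 − 5 = 79; the blank must be 98 − 79 = 19.
Column 5 has -3 + 23 + 12 + 20 + 8 + 19 = 79; the blank must be 98 − 79 = 19.
Column 4 has 11 + 30 + 4 + 1 + 9 + 41 = 96; the blank must be 98 − 96 = 2.
Row 3 has 6 + 27 + 2 + 12 + 1 + 17 = 65; the blank must be 98 − 65 = 33.
Row 4 has -3 + 13 + 4 + 19 + 33 + 15 = 81; the blank must be 98 − 81 = 17.

a = 19, p = 19, d = 17, m = 33, c = 2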